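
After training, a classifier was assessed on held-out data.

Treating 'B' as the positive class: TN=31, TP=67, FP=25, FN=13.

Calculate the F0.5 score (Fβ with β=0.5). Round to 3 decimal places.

0.748

Fβ = (1+β²)·TP / ((1+β²)·TP + β²·FN + FP), with β²=1/4
= 1.25·67 / (1.25·67 + 0.25·13 + 25) = 0.748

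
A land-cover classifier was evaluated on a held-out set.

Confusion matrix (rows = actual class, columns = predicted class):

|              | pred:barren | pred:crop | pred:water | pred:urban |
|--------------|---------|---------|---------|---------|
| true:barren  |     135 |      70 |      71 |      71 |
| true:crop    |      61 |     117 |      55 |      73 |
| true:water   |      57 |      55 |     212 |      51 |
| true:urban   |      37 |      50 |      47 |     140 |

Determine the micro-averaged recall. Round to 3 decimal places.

Micro-averaging pools counts across classes: ΣTP=604, ΣFP=698, ΣFN=698.
Micro-recall = TP/(TP+FN) on pooled counts = 0.464 (equals overall accuracy in single-label multiclass).

0.464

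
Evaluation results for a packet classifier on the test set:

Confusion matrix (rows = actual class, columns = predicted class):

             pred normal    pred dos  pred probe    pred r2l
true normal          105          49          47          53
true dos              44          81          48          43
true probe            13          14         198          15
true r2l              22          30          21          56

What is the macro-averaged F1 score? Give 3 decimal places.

0.497

Per-class F1 score (2·TP/(2·TP+FP+FN)):
  normal: TP=105, FP=44+13+22=79, FN=49+47+53=149 → 210/438 = 0.4795
  dos: TP=81, FP=49+14+30=93, FN=44+48+43=135 → 162/390 = 0.4154
  probe: TP=198, FP=47+48+21=116, FN=13+14+15=42 → 396/554 = 0.7148
  r2l: TP=56, FP=53+43+15=111, FN=22+30+21=73 → 112/296 = 0.3784
Macro-F1 score = mean = (0.4795 + 0.4154 + 0.7148 + 0.3784) / 4 = 0.497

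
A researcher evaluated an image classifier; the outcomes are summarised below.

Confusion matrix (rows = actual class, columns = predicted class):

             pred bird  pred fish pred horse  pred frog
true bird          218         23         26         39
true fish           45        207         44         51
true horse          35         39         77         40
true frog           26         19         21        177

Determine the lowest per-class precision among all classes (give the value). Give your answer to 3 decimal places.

Per-class precision (TP/(TP+FP)):
  bird: TP=218, FP=45+35+26=106 → 218/324 = 0.6728
  fish: TP=207, FP=23+39+19=81 → 207/288 = 0.7188
  horse: TP=77, FP=26+44+21=91 → 77/168 = 0.4583
  frog: TP=177, FP=39+51+40=130 → 177/307 = 0.5765
Lowest is class 'horse' with precision = 0.458.

0.458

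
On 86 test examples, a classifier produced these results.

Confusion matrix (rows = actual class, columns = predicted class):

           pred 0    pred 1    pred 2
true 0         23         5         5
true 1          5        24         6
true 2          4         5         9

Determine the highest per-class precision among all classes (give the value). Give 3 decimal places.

Per-class precision (TP/(TP+FP)):
  0: TP=23, FP=5+4=9 → 23/32 = 0.7188
  1: TP=24, FP=5+5=10 → 24/34 = 0.7059
  2: TP=9, FP=5+6=11 → 9/20 = 0.4500
Highest is class '0' with precision = 0.719.

0.719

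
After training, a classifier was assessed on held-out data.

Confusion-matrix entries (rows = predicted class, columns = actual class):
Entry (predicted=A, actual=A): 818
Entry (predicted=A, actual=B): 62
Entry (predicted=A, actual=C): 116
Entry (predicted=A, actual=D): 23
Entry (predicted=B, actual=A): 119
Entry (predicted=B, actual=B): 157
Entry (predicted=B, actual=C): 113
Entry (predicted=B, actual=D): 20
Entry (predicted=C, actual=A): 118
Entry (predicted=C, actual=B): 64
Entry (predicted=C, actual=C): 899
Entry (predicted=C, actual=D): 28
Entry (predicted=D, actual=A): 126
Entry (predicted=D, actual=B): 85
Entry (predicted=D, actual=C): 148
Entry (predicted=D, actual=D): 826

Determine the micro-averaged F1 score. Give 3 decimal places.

0.725

Micro-averaging pools counts across classes: ΣTP=2700, ΣFP=1022, ΣFN=1022.
Micro-F1 score = 2·TP/(2·TP+FP+FN) on pooled counts = 0.725 (equals overall accuracy in single-label multiclass).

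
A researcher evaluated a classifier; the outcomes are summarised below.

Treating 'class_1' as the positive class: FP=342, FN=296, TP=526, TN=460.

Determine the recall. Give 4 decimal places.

0.6399

Recall = TP/(TP+FN) = 526/(526+296) = 526/822 = 0.6399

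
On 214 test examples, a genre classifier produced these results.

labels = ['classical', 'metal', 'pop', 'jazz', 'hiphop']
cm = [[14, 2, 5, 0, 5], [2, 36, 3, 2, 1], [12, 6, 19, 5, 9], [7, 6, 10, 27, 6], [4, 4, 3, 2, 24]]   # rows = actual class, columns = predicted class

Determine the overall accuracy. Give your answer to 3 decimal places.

0.561

Accuracy = trace / total = (14+36+19+27+24=120) / 214 = 120/214 = 0.561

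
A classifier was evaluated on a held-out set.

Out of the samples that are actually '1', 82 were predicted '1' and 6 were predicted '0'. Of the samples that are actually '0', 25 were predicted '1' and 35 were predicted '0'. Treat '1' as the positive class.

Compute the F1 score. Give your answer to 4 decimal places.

Precision = TP/(TP+FP) = 82/107 = 0.7664
Recall = TP/(TP+FN) = 82/88 = 0.9318
F1 = 2·TP/(2·TP+FP+FN) = 164/195 = 0.8410

0.8410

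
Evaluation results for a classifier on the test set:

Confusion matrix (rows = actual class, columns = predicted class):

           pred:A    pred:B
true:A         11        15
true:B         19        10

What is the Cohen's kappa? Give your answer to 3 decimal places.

-0.230

Observed agreement pₒ = trace/N = 21/55 = 0.3818
Expected agreement pₑ = Σ (rowᵢ·colᵢ)/N² = (26·30 + 29·25)/55² = 0.4975
κ = (pₒ − pₑ)/(1 − pₑ) = (0.3818 − 0.4975)/(1 − 0.4975) = -0.230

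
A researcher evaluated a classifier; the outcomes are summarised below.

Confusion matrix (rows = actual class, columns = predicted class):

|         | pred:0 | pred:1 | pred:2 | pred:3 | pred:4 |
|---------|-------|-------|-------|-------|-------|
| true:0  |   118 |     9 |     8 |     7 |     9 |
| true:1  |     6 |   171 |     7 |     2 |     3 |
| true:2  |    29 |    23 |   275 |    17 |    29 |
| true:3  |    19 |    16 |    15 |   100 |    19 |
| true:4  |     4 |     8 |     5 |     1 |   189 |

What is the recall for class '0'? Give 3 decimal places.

0.781

recall = TP/(TP+FN).
0: TP=118, FN=9+8+7+9=33 → 118/151 = 0.7815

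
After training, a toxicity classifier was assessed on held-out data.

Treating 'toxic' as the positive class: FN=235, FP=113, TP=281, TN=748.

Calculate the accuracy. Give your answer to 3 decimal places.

Accuracy = (TP+TN)/N = (281+748)/1377 = 0.747

0.747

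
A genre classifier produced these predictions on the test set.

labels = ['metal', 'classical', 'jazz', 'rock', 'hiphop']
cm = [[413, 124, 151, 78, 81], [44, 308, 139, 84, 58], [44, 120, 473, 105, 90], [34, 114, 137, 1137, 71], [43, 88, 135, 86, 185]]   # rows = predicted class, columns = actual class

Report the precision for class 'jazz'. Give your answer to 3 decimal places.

Treat 'jazz' as positive and all other classes as negative.
precision = TP/(TP+FP).
jazz: TP=473, FP=44+120+105+90=359 → 473/832 = 0.5685

0.569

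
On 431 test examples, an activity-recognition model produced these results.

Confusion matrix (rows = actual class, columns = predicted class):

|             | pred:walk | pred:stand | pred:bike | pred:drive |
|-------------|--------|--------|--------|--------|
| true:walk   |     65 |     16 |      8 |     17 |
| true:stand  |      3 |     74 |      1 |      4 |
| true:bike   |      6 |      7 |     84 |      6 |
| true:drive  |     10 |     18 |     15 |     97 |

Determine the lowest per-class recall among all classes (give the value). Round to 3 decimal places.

0.613

Per-class recall (TP/(TP+FN)):
  walk: TP=65, FN=16+8+17=41 → 65/106 = 0.6132
  stand: TP=74, FN=3+1+4=8 → 74/82 = 0.9024
  bike: TP=84, FN=6+7+6=19 → 84/103 = 0.8155
  drive: TP=97, FN=10+18+15=43 → 97/140 = 0.6929
Lowest is class 'walk' with recall = 0.613.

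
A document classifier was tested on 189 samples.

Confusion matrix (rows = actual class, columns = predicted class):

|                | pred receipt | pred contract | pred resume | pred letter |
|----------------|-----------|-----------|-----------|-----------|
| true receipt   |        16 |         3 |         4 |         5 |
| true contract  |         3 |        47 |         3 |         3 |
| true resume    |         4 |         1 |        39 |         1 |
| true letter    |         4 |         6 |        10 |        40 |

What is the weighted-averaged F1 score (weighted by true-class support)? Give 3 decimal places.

Per-class F1 score (2·TP/(2·TP+FP+FN)):
  receipt: TP=16, FP=3+4+4=11, FN=3+4+5=12 → 32/55 = 0.5818
  contract: TP=47, FP=3+1+6=10, FN=3+3+3=9 → 94/113 = 0.8319
  resume: TP=39, FP=4+3+10=17, FN=4+1+1=6 → 78/101 = 0.7723
  letter: TP=40, FP=5+3+1=9, FN=4+6+10=20 → 80/109 = 0.7339
Weighted-F1 score = Σ (supportᵢ/N)·F1 scoreᵢ with N=189: (28/189)·0.5818 + (56/189)·0.8319 + (45/189)·0.7723 + (60/189)·0.7339 = 0.750

0.750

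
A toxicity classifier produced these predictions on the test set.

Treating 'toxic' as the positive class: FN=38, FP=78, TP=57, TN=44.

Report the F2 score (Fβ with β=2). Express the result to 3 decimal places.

0.553

Fβ = (1+β²)·TP / ((1+β²)·TP + β²·FN + FP), with β²=4
= 5·57 / (5·57 + 4·38 + 78) = 0.553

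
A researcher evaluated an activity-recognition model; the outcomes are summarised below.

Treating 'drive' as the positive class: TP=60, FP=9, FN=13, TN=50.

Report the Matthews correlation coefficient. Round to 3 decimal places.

MCC = (TP·TN − FP·FN) / √((TP+FP)(TP+FN)(TN+FP)(TN+FN))
Numerator = 60·50 − 9·13 = 2883
Denominator = √(69·73·59·63) = √18722529 = 4326.9538
MCC = 2883 / 4326.9538 = 0.666

0.666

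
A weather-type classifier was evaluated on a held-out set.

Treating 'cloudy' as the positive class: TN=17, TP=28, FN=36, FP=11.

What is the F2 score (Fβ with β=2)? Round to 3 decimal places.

0.475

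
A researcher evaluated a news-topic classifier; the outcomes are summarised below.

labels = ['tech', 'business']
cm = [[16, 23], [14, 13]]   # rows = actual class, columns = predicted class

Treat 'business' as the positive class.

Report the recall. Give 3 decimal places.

Recall = TP/(TP+FN) = 13/(13+14) = 13/27 = 0.481

0.481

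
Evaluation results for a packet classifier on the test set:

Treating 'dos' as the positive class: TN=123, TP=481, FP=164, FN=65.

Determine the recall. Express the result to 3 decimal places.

0.881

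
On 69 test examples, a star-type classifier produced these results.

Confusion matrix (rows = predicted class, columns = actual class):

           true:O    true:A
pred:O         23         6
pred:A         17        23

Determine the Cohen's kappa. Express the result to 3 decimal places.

0.350

Observed agreement pₒ = trace/N = 46/69 = 0.6667
Expected agreement pₑ = Σ (rowᵢ·colᵢ)/N² = (40·29 + 29·40)/69² = 0.4873
κ = (pₒ − pₑ)/(1 − pₑ) = (0.6667 − 0.4873)/(1 − 0.4873) = 0.350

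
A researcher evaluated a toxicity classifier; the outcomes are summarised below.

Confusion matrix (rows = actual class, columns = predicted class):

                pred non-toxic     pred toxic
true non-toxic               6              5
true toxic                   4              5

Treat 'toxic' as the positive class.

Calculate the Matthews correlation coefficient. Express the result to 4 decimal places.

MCC = (TP·TN − FP·FN) / √((TP+FP)(TP+FN)(TN+FP)(TN+FN))
Numerator = 5·6 − 5·4 = 10
Denominator = √(10·9·11·10) = √9900 = 99.4987
MCC = 10 / 99.4987 = 0.1005

0.1005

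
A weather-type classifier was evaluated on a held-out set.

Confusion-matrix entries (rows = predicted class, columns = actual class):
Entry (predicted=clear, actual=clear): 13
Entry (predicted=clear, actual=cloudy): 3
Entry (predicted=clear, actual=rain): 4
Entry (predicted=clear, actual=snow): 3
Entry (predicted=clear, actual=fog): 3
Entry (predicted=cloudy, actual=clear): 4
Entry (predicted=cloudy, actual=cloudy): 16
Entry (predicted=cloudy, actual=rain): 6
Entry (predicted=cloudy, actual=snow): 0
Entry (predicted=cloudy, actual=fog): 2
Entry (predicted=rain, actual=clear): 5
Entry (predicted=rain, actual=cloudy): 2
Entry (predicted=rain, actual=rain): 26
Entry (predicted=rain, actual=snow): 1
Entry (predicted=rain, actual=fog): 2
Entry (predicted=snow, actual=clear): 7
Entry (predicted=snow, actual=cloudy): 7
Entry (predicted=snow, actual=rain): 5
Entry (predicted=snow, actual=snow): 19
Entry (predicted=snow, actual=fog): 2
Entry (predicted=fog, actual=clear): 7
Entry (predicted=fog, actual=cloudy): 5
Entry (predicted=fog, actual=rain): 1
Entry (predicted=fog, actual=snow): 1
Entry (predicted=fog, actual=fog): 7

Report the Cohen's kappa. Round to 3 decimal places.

Observed agreement pₒ = trace/N = 81/151 = 0.5364
Expected agreement pₑ = Σ (rowᵢ·colᵢ)/N² = (36·26 + 33·28 + 42·36 + 24·40 + 16·21)/151² = 0.2047
κ = (pₒ − pₑ)/(1 − pₑ) = (0.5364 − 0.2047)/(1 − 0.2047) = 0.417

0.417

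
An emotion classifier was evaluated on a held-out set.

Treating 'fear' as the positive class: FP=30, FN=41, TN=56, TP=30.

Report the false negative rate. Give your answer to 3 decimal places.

0.577

FNR = FN/(FN+TP) = 41/(41+30) = 0.577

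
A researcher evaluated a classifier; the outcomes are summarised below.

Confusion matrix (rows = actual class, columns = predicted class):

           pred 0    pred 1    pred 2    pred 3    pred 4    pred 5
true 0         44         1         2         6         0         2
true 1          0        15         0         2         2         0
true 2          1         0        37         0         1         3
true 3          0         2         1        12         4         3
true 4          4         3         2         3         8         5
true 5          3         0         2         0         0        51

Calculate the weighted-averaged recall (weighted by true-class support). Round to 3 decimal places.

0.763

Per-class recall (TP/(TP+FN)):
  0: TP=44, FN=1+2+6+0+2=11 → 44/55 = 0.8000
  1: TP=15, FN=0+0+2+2+0=4 → 15/19 = 0.7895
  2: TP=37, FN=1+0+0+1+3=5 → 37/42 = 0.8810
  3: TP=12, FN=0+2+1+4+3=10 → 12/22 = 0.5455
  4: TP=8, FN=4+3+2+3+5=17 → 8/25 = 0.3200
  5: TP=51, FN=3+0+2+0+0=5 → 51/56 = 0.9107
Weighted-recall = Σ (supportᵢ/N)·recallᵢ with N=219: (55/219)·0.8000 + (19/219)·0.7895 + (42/219)·0.8810 + (22/219)·0.5455 + (25/219)·0.3200 + (56/219)·0.9107 = 0.763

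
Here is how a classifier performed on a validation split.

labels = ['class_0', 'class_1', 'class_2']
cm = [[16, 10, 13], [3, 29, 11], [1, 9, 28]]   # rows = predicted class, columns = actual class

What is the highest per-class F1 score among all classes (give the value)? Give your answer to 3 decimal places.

Per-class F1 score (2·TP/(2·TP+FP+FN)):
  class_0: TP=16, FP=10+13=23, FN=3+1=4 → 32/59 = 0.5424
  class_1: TP=29, FP=3+11=14, FN=10+9=19 → 58/91 = 0.6374
  class_2: TP=28, FP=1+9=10, FN=13+11=24 → 56/90 = 0.6222
Highest is class 'class_1' with F1 score = 0.637.

0.637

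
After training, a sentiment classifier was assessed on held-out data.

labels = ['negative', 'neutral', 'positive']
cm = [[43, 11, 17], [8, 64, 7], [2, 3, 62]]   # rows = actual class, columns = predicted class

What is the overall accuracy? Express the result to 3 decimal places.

0.779

Accuracy = trace / total = (43+64+62=169) / 217 = 169/217 = 0.779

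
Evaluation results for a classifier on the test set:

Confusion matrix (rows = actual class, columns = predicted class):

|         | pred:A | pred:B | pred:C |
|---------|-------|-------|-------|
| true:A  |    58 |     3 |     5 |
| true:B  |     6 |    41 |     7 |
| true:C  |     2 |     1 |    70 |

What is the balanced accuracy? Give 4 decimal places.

Balanced accuracy = mean of per-class recall.
  A: recall = 58/66 = 0.87879
  B: recall = 41/54 = 0.75926
  C: recall = 70/73 = 0.95890
Mean = (0.87879 + 0.75926 + 0.95890) / 3 = 0.8657

0.8657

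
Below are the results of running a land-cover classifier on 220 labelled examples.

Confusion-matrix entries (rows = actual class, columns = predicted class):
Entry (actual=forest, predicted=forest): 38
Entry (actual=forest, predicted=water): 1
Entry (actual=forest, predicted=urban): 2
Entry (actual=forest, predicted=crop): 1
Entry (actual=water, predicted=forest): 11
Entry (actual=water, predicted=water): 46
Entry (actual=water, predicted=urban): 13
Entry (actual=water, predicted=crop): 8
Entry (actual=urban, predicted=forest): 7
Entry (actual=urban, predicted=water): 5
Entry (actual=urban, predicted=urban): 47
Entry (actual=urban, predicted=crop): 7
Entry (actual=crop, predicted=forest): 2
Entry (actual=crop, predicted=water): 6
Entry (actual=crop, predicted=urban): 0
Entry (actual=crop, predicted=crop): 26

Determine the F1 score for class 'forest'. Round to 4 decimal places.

0.7600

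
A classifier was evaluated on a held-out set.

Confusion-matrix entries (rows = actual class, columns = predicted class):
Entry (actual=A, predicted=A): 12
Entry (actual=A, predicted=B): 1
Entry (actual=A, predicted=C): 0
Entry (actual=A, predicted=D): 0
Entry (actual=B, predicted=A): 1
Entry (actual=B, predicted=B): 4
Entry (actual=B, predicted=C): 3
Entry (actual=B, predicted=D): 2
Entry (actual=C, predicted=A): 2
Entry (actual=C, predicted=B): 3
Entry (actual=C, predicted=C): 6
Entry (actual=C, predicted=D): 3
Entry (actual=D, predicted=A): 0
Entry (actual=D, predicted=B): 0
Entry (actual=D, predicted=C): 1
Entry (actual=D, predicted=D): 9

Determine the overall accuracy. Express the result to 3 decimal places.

0.660

Accuracy = trace / total = (12+4+6+9=31) / 47 = 31/47 = 0.660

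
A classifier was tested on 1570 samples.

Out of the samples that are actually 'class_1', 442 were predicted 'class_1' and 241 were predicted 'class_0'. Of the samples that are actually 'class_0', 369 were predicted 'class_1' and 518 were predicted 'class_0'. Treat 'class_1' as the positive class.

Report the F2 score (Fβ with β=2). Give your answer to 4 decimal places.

Fβ = (1+β²)·TP / ((1+β²)·TP + β²·FN + FP), with β²=4
= 5·442 / (5·442 + 4·241 + 369) = 0.6238

0.6238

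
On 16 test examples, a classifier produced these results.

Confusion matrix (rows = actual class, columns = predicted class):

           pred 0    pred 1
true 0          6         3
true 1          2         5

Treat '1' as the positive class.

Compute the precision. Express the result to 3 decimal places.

0.625

Precision = TP/(TP+FP) = 5/(5+3) = 5/8 = 0.625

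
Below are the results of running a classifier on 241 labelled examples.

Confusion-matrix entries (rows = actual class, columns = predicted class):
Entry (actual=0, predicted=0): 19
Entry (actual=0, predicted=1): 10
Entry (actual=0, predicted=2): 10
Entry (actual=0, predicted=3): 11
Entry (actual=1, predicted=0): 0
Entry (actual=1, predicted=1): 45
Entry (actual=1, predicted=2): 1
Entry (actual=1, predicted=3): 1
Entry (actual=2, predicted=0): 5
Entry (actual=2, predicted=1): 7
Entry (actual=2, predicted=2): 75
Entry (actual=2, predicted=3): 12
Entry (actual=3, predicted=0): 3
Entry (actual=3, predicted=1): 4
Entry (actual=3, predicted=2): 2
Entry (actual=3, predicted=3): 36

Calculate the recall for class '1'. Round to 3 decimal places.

Take TP from the diagonal, FP from the rest of the '1' prediction marginal, FN from the rest of the '1' actual marginal.
recall = TP/(TP+FN).
1: TP=45, FN=0+1+1=2 → 45/47 = 0.9574

0.957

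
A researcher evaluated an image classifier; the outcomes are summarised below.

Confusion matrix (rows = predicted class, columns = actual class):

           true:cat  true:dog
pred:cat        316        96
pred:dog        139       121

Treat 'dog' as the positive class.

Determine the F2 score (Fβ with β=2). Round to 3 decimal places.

Fβ = (1+β²)·TP / ((1+β²)·TP + β²·FN + FP), with β²=4
= 5·121 / (5·121 + 4·96 + 139) = 0.536

0.536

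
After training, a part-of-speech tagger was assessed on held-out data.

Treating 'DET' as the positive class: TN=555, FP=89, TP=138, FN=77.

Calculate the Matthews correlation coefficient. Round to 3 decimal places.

0.495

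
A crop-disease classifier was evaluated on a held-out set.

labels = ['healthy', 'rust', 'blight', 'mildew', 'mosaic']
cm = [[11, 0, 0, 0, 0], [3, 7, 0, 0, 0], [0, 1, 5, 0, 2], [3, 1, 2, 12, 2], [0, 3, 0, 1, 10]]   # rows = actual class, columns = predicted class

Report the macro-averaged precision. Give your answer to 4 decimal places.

Per-class precision (TP/(TP+FP)):
  healthy: TP=11, FP=3+0+3+0=6 → 11/17 = 0.64706
  rust: TP=7, FP=0+1+1+3=5 → 7/12 = 0.58333
  blight: TP=5, FP=0+0+2+0=2 → 5/7 = 0.71429
  mildew: TP=12, FP=0+0+0+1=1 → 12/13 = 0.92308
  mosaic: TP=10, FP=0+0+2+2=4 → 10/14 = 0.71429
Macro-precision = mean = (0.64706 + 0.58333 + 0.71429 + 0.92308 + 0.71429) / 5 = 0.7164

0.7164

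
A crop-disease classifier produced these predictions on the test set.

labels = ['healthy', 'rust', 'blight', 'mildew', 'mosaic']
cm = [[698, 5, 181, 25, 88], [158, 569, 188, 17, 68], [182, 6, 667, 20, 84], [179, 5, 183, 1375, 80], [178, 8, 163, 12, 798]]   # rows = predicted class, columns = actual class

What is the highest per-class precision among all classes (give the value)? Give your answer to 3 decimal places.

Per-class precision (TP/(TP+FP)):
  healthy: TP=698, FP=5+181+25+88=299 → 698/997 = 0.7001
  rust: TP=569, FP=158+188+17+68=431 → 569/1000 = 0.5690
  blight: TP=667, FP=182+6+20+84=292 → 667/959 = 0.6955
  mildew: TP=1375, FP=179+5+183+80=447 → 1375/1822 = 0.7547
  mosaic: TP=798, FP=178+8+163+12=361 → 798/1159 = 0.6885
Highest is class 'mildew' with precision = 0.755.

0.755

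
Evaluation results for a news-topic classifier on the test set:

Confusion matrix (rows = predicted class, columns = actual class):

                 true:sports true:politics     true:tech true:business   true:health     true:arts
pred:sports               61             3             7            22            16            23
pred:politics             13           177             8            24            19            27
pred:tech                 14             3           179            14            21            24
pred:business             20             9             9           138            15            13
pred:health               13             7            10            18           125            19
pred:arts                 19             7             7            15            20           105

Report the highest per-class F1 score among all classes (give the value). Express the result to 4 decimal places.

0.7537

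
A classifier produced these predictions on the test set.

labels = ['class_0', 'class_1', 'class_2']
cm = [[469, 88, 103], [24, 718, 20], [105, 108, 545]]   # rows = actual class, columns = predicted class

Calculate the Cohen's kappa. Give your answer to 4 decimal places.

Observed agreement pₒ = trace/N = 1732/2180 = 0.79450
Expected agreement pₑ = Σ (rowᵢ·colᵢ)/N² = (660·598 + 762·914 + 758·668)/2180² = 0.33614
κ = (pₒ − pₑ)/(1 − pₑ) = (0.79450 − 0.33614)/(1 − 0.33614) = 0.6904

0.6904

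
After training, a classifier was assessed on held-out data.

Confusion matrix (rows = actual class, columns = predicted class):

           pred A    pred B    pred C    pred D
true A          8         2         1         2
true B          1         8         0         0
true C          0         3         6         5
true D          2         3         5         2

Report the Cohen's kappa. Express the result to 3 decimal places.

0.338

Observed agreement pₒ = trace/N = 24/48 = 0.5000
Expected agreement pₑ = Σ (rowᵢ·colᵢ)/N² = (13·11 + 9·16 + 14·12 + 12·9)/48² = 0.2444
κ = (pₒ − pₑ)/(1 − pₑ) = (0.5000 − 0.2444)/(1 − 0.2444) = 0.338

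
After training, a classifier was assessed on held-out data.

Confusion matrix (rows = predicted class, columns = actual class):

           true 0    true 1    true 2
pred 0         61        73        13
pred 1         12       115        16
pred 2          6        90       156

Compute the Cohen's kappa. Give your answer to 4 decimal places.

0.4186

Observed agreement pₒ = trace/N = 332/542 = 0.61255
Expected agreement pₑ = Σ (rowᵢ·colᵢ)/N² = (79·147 + 278·143 + 185·252)/542² = 0.33356
κ = (pₒ − pₑ)/(1 − pₑ) = (0.61255 − 0.33356)/(1 − 0.33356) = 0.4186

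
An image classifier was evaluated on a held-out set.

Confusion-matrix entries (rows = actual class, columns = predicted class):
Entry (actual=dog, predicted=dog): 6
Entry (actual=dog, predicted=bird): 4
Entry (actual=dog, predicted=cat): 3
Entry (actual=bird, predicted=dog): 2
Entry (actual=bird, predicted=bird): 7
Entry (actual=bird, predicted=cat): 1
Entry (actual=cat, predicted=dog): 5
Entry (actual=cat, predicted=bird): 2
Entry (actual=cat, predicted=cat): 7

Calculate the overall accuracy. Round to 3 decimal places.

0.541

Accuracy = trace / total = (6+7+7=20) / 37 = 20/37 = 0.541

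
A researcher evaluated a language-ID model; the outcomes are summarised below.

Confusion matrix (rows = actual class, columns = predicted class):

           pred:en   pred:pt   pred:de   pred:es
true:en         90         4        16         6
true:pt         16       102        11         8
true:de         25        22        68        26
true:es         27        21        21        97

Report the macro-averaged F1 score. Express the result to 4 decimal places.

Per-class F1 score (2·TP/(2·TP+FP+FN)):
  en: TP=90, FP=16+25+27=68, FN=4+16+6=26 → 180/274 = 0.65693
  pt: TP=102, FP=4+22+21=47, FN=16+11+8=35 → 204/286 = 0.71329
  de: TP=68, FP=16+11+21=48, FN=25+22+26=73 → 136/257 = 0.52918
  es: TP=97, FP=6+8+26=40, FN=27+21+21=69 → 194/303 = 0.64026
Macro-F1 score = mean = (0.65693 + 0.71329 + 0.52918 + 0.64026) / 4 = 0.6349

0.6349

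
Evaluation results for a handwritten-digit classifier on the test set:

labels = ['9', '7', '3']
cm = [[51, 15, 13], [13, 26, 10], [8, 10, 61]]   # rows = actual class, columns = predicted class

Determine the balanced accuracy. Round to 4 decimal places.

Balanced accuracy = mean of per-class recall.
  9: recall = 51/79 = 0.64557
  7: recall = 26/49 = 0.53061
  3: recall = 61/79 = 0.77215
Mean = (0.64557 + 0.53061 + 0.77215) / 3 = 0.6494

0.6494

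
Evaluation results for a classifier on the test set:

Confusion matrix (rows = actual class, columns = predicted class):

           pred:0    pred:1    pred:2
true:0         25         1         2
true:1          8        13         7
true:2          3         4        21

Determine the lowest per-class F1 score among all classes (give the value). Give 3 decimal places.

0.565

Per-class F1 score (2·TP/(2·TP+FP+FN)):
  0: TP=25, FP=8+3=11, FN=1+2=3 → 50/64 = 0.7813
  1: TP=13, FP=1+4=5, FN=8+7=15 → 26/46 = 0.5652
  2: TP=21, FP=2+7=9, FN=3+4=7 → 42/58 = 0.7241
Lowest is class '1' with F1 score = 0.565.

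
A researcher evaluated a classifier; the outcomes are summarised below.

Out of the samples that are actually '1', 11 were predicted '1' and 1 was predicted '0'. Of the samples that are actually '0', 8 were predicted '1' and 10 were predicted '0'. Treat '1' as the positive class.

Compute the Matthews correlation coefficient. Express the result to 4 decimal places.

MCC = (TP·TN − FP·FN) / √((TP+FP)(TP+FN)(TN+FP)(TN+FN))
Numerator = 11·10 − 8·1 = 102
Denominator = √(19·12·18·11) = √45144 = 212.4712
MCC = 102 / 212.4712 = 0.4801

0.4801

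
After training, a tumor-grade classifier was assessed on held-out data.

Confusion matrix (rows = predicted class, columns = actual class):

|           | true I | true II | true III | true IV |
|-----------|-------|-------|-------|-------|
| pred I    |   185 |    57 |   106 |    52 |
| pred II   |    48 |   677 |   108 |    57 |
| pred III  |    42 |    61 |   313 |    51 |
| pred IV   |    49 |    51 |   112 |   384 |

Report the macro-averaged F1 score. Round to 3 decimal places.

Per-class F1 score (2·TP/(2·TP+FP+FN)):
  I: TP=185, FP=57+106+52=215, FN=48+42+49=139 → 370/724 = 0.5110
  II: TP=677, FP=48+108+57=213, FN=57+61+51=169 → 1354/1736 = 0.7800
  III: TP=313, FP=42+61+51=154, FN=106+108+112=326 → 626/1106 = 0.5660
  IV: TP=384, FP=49+51+112=212, FN=52+57+51=160 → 768/1140 = 0.6737
Macro-F1 score = mean = (0.5110 + 0.7800 + 0.5660 + 0.6737) / 4 = 0.633

0.633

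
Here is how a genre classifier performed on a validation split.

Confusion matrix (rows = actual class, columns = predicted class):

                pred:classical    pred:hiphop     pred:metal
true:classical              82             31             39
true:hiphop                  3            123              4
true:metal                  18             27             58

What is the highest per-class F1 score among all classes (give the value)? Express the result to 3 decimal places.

0.791

Per-class F1 score (2·TP/(2·TP+FP+FN)):
  classical: TP=82, FP=3+18=21, FN=31+39=70 → 164/255 = 0.6431
  hiphop: TP=123, FP=31+27=58, FN=3+4=7 → 246/311 = 0.7910
  metal: TP=58, FP=39+4=43, FN=18+27=45 → 116/204 = 0.5686
Highest is class 'hiphop' with F1 score = 0.791.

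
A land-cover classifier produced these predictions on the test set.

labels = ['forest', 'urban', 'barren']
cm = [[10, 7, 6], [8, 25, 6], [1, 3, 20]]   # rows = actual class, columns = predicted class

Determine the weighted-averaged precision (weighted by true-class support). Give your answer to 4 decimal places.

0.6391

Per-class precision (TP/(TP+FP)):
  forest: TP=10, FP=8+1=9 → 10/19 = 0.52632
  urban: TP=25, FP=7+3=10 → 25/35 = 0.71429
  barren: TP=20, FP=6+6=12 → 20/32 = 0.62500
Weighted-precision = Σ (supportᵢ/N)·precisionᵢ with N=86: (23/86)·0.52632 + (39/86)·0.71429 + (24/86)·0.62500 = 0.6391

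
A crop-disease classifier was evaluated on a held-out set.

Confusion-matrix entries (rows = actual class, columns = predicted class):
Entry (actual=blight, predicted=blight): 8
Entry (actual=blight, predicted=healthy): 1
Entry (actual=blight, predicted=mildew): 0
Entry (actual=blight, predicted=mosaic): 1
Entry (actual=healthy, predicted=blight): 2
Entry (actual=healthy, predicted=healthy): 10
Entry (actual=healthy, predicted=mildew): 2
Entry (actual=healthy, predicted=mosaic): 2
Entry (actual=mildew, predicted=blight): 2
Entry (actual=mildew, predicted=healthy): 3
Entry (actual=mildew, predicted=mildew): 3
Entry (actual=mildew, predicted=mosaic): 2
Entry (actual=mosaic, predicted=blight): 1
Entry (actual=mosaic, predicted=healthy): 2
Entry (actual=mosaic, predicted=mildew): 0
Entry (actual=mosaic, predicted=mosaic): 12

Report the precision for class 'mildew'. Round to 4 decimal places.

precision = TP/(TP+FP).
mildew: TP=3, FP=0+2+0=2 → 3/5 = 0.60000

0.6000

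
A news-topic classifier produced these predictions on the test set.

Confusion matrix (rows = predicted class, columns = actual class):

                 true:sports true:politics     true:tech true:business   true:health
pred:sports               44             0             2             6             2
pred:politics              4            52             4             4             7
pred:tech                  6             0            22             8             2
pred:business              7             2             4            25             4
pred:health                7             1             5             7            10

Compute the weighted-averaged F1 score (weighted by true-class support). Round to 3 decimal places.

Per-class F1 score (2·TP/(2·TP+FP+FN)):
  sports: TP=44, FP=0+2+6+2=10, FN=4+6+7+7=24 → 88/122 = 0.7213
  politics: TP=52, FP=4+4+4+7=19, FN=0+0+2+1=3 → 104/126 = 0.8254
  tech: TP=22, FP=6+0+8+2=16, FN=2+4+4+5=15 → 44/75 = 0.5867
  business: TP=25, FP=7+2+4+4=17, FN=6+4+8+7=25 → 50/92 = 0.5435
  health: TP=10, FP=7+1+5+7=20, FN=2+7+2+4=15 → 20/55 = 0.3636
Weighted-F1 score = Σ (supportᵢ/N)·F1 scoreᵢ with N=235: (68/235)·0.7213 + (55/235)·0.8254 + (37/235)·0.5867 + (50/235)·0.5435 + (25/235)·0.3636 = 0.649

0.649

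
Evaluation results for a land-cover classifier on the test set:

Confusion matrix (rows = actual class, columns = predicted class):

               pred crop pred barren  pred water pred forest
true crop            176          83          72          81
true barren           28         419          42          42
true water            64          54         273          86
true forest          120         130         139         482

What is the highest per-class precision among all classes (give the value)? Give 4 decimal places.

0.6975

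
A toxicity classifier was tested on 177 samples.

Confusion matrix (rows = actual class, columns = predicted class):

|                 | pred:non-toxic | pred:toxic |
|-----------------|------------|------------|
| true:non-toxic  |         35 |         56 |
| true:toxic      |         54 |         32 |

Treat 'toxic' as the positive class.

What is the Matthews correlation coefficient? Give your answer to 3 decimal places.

MCC = (TP·TN − FP·FN) / √((TP+FP)(TP+FN)(TN+FP)(TN+FN))
Numerator = 32·35 − 56·54 = -1904
Denominator = √(88·86·91·89) = √61293232 = 7828.9994
MCC = -1904 / 7828.9994 = -0.243

-0.243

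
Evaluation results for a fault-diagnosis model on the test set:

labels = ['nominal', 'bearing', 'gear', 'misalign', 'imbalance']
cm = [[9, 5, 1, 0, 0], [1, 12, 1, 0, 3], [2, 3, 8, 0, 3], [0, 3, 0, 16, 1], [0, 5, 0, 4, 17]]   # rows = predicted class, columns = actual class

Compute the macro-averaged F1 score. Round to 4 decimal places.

Per-class F1 score (2·TP/(2·TP+FP+FN)):
  nominal: TP=9, FP=5+1+0+0=6, FN=1+2+0+0=3 → 18/27 = 0.66667
  bearing: TP=12, FP=1+1+0+3=5, FN=5+3+3+5=16 → 24/45 = 0.53333
  gear: TP=8, FP=2+3+0+3=8, FN=1+1+0+0=2 → 16/26 = 0.61538
  misalign: TP=16, FP=0+3+0+1=4, FN=0+0+0+4=4 → 32/40 = 0.80000
  imbalance: TP=17, FP=0+5+0+4=9, FN=0+3+3+1=7 → 34/50 = 0.68000
Macro-F1 score = mean = (0.66667 + 0.53333 + 0.61538 + 0.80000 + 0.68000) / 5 = 0.6591

0.6591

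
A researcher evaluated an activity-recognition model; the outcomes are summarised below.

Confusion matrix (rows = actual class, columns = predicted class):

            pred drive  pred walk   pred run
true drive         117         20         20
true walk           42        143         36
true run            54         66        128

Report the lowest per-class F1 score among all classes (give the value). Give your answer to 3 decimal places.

Per-class F1 score (2·TP/(2·TP+FP+FN)):
  drive: TP=117, FP=42+54=96, FN=20+20=40 → 234/370 = 0.6324
  walk: TP=143, FP=20+66=86, FN=42+36=78 → 286/450 = 0.6356
  run: TP=128, FP=20+36=56, FN=54+66=120 → 256/432 = 0.5926
Lowest is class 'run' with F1 score = 0.593.

0.593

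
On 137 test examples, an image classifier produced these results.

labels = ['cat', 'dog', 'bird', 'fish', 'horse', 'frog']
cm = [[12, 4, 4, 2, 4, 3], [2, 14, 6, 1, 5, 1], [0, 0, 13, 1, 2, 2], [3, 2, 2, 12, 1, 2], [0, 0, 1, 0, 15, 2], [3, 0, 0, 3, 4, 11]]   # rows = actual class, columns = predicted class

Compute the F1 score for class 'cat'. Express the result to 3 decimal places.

One-vs-rest for 'cat': TP = diagonal; FP = other classes predicted 'cat'; FN = 'cat' predicted as other.
F1 score = 2·TP/(2·TP+FP+FN).
cat: TP=12, FP=2+0+3+0+3=8, FN=4+4+2+4+3=17 → 24/49 = 0.4898

0.490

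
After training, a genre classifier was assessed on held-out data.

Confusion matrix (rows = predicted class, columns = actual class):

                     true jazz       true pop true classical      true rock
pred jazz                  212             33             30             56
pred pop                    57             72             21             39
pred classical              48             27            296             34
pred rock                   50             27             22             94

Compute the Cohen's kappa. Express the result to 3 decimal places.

Observed agreement pₒ = trace/N = 674/1118 = 0.6029
Expected agreement pₑ = Σ (rowᵢ·colᵢ)/N² = (367·331 + 159·189 + 369·405 + 223·193)/1118² = 0.2752
κ = (pₒ − pₑ)/(1 − pₑ) = (0.6029 − 0.2752)/(1 − 0.2752) = 0.452

0.452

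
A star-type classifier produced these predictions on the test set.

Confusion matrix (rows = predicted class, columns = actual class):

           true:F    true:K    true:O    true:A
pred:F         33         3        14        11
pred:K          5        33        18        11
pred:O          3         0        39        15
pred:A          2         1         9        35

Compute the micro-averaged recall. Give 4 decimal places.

Micro-averaging pools counts across classes: ΣTP=140, ΣFP=92, ΣFN=92.
Micro-recall = TP/(TP+FN) on pooled counts = 0.6034 (equals overall accuracy in single-label multiclass).

0.6034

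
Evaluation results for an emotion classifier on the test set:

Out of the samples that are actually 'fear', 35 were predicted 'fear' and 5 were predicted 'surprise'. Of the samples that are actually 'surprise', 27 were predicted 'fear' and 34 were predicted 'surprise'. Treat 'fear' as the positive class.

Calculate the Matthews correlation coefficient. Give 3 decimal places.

MCC = (TP·TN − FP·FN) / √((TP+FP)(TP+FN)(TN+FP)(TN+FN))
Numerator = 35·34 − 27·5 = 1055
Denominator = √(62·40·61·39) = √5899920 = 2428.9751
MCC = 1055 / 2428.9751 = 0.434

0.434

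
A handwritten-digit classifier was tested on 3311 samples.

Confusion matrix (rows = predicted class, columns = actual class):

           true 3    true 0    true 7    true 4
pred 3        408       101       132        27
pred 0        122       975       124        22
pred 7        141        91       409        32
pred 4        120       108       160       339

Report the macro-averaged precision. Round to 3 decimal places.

0.617

Per-class precision (TP/(TP+FP)):
  3: TP=408, FP=101+132+27=260 → 408/668 = 0.6108
  0: TP=975, FP=122+124+22=268 → 975/1243 = 0.7844
  7: TP=409, FP=141+91+32=264 → 409/673 = 0.6077
  4: TP=339, FP=120+108+160=388 → 339/727 = 0.4663
Macro-precision = mean = (0.6108 + 0.7844 + 0.6077 + 0.4663) / 4 = 0.617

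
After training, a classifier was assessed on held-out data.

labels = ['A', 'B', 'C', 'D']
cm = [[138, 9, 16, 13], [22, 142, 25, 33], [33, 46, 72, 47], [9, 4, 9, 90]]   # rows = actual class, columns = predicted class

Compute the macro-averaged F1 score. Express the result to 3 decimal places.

0.615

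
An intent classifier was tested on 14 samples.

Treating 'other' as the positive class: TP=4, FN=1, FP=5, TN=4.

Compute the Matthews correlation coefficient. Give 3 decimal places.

MCC = (TP·TN − FP·FN) / √((TP+FP)(TP+FN)(TN+FP)(TN+FN))
Numerator = 4·4 − 5·1 = 11
Denominator = √(9·5·9·5) = √2025 = 45.0000
MCC = 11 / 45.0000 = 0.244

0.244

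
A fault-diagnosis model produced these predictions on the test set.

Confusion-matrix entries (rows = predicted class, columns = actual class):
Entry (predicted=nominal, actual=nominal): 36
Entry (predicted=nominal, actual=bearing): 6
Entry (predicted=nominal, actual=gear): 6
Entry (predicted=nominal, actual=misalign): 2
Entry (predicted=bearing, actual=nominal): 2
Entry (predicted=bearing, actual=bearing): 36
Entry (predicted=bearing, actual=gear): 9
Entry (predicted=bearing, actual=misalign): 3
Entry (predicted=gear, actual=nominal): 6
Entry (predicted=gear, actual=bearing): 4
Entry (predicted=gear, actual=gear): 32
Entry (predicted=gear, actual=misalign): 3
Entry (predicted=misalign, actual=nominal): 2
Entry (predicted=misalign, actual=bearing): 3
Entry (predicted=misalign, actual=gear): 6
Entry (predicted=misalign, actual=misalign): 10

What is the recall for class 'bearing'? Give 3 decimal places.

recall = TP/(TP+FN).
bearing: TP=36, FN=6+4+3=13 → 36/49 = 0.7347

0.735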